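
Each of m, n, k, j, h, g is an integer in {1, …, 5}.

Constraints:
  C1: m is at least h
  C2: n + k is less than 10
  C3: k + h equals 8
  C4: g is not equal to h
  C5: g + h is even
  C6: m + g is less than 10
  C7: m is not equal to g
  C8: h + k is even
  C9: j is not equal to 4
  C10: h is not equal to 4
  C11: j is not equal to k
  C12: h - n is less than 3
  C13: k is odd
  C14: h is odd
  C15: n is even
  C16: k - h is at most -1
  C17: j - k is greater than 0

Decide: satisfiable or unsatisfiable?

Satisfiable

Setting (m, n, k, j, h, g) = (5, 4, 3, 5, 5, 3) satisfies everything: constraint 2: n + k = 7; constraint 3: k + h = 8; constraint 6: m + g = 8, and the others follow.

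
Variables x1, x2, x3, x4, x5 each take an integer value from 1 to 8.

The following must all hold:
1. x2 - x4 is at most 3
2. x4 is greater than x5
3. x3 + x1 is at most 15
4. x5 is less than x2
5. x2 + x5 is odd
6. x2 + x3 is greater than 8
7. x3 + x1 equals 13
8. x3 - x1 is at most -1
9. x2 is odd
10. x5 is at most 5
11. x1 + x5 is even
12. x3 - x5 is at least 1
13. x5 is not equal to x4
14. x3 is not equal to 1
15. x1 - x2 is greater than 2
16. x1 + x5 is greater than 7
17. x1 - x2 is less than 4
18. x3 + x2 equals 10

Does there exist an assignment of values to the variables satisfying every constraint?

Try x1 = 8, x2 = 5, x3 = 5, x4 = 5, x5 = 2.
Check constraint 1: x2 - x4 = 0; constraint 3: x3 + x1 = 13; constraint 6: x2 + x3 = 10. The remaining constraints are straightforward to verify.

Satisfiable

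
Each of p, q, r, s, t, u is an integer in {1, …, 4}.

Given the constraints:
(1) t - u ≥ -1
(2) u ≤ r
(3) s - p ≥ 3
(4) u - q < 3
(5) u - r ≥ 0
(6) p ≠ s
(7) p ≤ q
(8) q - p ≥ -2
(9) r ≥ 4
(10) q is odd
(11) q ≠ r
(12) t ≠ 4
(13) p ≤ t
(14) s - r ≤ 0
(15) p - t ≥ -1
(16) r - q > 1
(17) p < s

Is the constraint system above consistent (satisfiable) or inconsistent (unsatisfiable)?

Unsatisfiable

Constraints 1, 3, 5, 14, and 15 give p − t ≥ -1, t − u ≥ -1, u − r ≥ 0, r − s ≥ 0, s − p ≥ 3.
Adding all 5 inequalities: the left sides telescope to 0, and the right sides sum to (-1) + (-1) + 0 + 0 + 3 = 1. So 0 ≥ 1, which is false.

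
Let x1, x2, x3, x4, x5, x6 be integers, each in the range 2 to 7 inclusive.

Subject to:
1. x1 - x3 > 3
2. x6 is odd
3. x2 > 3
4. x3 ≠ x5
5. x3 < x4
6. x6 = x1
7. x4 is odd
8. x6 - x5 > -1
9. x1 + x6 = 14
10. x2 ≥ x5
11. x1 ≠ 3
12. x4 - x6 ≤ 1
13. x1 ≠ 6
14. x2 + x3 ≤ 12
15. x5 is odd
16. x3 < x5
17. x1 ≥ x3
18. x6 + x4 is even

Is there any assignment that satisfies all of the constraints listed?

Satisfiable

Try x1 = 7, x2 = 7, x3 = 3, x4 = 7, x5 = 7, x6 = 7.
Check constraint 1: x1 - x3 = 4; constraint 8: x6 - x5 = 0; constraint 9: x1 + x6 = 14. The remaining constraints are straightforward to verify.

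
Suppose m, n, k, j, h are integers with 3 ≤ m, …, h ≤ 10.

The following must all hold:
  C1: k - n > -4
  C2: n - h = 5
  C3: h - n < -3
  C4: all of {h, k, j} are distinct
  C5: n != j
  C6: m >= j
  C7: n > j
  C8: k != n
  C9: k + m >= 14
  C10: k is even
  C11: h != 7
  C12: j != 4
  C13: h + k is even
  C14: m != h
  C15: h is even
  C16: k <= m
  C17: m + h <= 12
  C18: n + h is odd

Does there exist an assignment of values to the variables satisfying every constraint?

Satisfiable

Setting (m, n, k, j, h) = (8, 9, 8, 7, 4) satisfies everything: constraint 1: k - n = -1; constraint 2: n - h = 5, and the others follow.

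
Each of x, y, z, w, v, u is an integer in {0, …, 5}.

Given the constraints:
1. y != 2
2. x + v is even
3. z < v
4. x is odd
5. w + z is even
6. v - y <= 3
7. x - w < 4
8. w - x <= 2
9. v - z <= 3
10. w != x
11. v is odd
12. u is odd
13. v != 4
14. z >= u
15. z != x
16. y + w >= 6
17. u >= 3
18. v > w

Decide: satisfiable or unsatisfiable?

Take x = 5, y = 4, z = 4, w = 4, v = 5, u = 3. Then constraint 6: v - y = 1; constraint 7: x - w = 1; constraint 8: w - x = -1, and every other listed constraint is also met.

Satisfiable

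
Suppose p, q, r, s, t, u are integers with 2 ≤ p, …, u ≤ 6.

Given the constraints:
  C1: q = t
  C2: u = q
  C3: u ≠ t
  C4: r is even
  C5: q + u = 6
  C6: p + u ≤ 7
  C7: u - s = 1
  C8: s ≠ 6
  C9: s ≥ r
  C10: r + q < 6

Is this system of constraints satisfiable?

Unsatisfiable

From constraints 1 and 2, u = q = t, so u = t. But constraint 3 says u ≠ t. Contradiction.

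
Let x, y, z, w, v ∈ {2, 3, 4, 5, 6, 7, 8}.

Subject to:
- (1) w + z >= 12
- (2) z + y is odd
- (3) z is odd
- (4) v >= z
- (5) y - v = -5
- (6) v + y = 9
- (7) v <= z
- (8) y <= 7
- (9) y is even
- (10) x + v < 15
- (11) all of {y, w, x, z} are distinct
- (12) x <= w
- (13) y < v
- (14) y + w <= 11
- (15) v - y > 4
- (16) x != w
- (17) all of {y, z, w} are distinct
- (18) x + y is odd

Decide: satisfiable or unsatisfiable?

Take x = 5, y = 2, z = 7, w = 8, v = 7. Then constraint 1: w + z = 15; constraint 5: y - v = -5, and every other listed constraint is also met.

Satisfiable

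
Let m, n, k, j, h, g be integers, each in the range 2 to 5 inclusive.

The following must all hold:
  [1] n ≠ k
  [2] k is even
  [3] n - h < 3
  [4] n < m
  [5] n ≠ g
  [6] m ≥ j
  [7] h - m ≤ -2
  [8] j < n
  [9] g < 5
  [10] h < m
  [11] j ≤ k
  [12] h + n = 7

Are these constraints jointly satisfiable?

Satisfiable

One satisfying assignment is m = 5, n = 4, k = 2, j = 2, h = 3, g = 2.
For the less obvious constraints — constraint 3: n - h = 1; constraint 7: h - m = -2 — and the others hold by inspection.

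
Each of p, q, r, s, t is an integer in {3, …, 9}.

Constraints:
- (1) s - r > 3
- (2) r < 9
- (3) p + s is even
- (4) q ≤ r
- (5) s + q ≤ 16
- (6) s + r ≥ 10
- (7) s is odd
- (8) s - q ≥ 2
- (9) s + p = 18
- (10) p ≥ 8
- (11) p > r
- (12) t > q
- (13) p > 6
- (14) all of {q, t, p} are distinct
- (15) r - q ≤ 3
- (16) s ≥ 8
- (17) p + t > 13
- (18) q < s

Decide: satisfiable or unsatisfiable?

Take p = 9, q = 4, r = 4, s = 9, t = 6. Then constraint 1: s - r = 5; constraint 5: s + q = 13, and every other listed constraint is also met.

Satisfiable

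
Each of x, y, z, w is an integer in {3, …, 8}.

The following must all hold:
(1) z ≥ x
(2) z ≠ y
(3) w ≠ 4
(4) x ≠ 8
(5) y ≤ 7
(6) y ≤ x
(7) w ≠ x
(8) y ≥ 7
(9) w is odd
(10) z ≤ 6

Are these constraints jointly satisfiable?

From constraints 6 and 8: x ≥ y and y ≥ 7, so x ≥ 7. From constraints 1 and 10: x ≤ z and z ≤ 6, so x ≤ 6. But 6 < 7, so no value of x works.

Unsatisfiable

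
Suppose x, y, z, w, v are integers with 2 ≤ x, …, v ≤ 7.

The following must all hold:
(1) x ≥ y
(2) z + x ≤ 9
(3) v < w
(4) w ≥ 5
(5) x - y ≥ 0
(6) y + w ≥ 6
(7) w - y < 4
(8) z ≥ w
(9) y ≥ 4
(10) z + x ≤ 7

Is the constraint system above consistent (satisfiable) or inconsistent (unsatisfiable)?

Unsatisfiable

From constraints 4 and 8: z ≥ w ≥ 5. From constraints 1 and 9: x ≥ y ≥ 4. Hence z + x ≥ 9. But constraint 10 requires z + x ≤ 7, and 7 < 9. Contradiction.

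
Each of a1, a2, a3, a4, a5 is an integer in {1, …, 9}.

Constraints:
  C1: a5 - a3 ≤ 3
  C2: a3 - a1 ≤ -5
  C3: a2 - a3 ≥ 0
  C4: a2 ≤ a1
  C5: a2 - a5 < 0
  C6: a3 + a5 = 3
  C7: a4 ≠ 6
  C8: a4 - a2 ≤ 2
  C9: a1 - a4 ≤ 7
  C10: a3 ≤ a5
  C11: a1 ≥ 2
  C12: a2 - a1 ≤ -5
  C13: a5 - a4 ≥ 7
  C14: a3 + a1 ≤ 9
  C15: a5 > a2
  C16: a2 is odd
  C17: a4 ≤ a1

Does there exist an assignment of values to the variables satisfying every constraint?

Unsatisfiable

Constraints 1, 2, 9, and 13 give a3 − a5 ≥ -3, a5 − a4 ≥ 7, a4 − a1 ≥ -7, a1 − a3 ≥ 5.
Adding all 4 inequalities: the left sides telescope to 0, and the right sides sum to (-3) + 7 + (-7) + 5 = 2. So 0 ≥ 2, which is false.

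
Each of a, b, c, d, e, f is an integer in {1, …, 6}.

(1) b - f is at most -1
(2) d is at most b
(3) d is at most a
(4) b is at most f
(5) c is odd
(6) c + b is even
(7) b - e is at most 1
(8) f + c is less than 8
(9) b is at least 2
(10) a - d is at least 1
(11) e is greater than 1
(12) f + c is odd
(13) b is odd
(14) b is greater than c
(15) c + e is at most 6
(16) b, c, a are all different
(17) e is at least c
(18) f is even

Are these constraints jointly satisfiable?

Satisfiable

Try a = 2, b = 5, c = 1, d = 1, e = 5, f = 6.
Check constraint 1: b - f = -1; constraint 7: b - e = 0; constraint 8: f + c = 7. The remaining constraints are straightforward to verify.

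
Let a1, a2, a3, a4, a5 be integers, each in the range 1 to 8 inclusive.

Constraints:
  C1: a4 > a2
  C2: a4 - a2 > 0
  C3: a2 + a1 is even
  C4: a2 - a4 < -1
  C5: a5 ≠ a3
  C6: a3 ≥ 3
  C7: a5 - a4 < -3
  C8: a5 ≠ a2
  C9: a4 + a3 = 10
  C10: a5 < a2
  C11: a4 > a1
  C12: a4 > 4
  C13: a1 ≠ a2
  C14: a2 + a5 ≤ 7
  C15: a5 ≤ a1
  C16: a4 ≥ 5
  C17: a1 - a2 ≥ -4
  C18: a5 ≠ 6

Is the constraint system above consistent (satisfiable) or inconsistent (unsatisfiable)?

Satisfiable

Take a1 = 2, a2 = 4, a3 = 4, a4 = 6, a5 = 2. Then constraint 2: a4 - a2 = 2; constraint 4: a2 - a4 = -2, and every other listed constraint is also met.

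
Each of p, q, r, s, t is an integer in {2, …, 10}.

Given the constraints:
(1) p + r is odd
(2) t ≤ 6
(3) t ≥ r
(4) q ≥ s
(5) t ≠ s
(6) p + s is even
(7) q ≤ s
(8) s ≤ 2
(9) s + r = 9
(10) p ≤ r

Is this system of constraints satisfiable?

Unsatisfiable

From constraint 8: s ≤ 2. From constraints 2 and 3: r ≤ t ≤ 6. Hence s + r ≤ 8. But constraint 9 requires s + r = 9, and 9 > 8. Contradiction.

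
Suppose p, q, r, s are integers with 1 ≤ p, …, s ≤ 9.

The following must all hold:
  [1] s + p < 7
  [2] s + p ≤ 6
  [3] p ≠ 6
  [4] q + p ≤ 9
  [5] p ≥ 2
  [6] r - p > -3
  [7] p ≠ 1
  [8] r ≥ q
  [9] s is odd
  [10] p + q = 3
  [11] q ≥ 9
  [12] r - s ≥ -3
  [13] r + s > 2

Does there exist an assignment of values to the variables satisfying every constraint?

From constraint 11: q ≥ 9. From constraint 5: p ≥ 2. Hence q + p ≥ 11. But constraint 4 requires q + p ≤ 9, and 9 < 11. Contradiction.

Unsatisfiable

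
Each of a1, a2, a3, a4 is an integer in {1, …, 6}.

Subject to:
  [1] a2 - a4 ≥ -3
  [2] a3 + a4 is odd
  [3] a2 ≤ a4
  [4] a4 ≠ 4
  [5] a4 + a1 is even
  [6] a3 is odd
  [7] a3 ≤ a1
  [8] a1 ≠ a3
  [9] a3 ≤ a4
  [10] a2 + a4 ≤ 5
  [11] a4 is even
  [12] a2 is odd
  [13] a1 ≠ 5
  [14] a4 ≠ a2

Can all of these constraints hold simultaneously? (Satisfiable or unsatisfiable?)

One satisfying assignment is a1 = 2, a2 = 1, a3 = 1, a4 = 2.
For the less obvious constraints — constraint 1: a2 - a4 = -1; constraint 2: a3 + a4 = 3 is odd; constraint 10: a2 + a4 = 3 — and the others hold by inspection.

Satisfiable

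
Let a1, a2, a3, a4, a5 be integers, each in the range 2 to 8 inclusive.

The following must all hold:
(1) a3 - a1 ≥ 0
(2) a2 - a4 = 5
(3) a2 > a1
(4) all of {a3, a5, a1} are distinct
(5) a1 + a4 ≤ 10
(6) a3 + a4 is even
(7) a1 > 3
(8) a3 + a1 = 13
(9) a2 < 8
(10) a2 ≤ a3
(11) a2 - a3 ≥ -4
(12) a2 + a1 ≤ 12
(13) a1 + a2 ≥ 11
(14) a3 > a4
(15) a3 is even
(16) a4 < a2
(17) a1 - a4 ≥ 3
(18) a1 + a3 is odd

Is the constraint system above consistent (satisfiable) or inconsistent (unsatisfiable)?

Satisfiable

Try a1 = 5, a2 = 7, a3 = 8, a4 = 2, a5 = 7.
Check constraint 1: a3 - a1 = 3; constraint 2: a2 - a4 = 5. The remaining constraints are straightforward to verify.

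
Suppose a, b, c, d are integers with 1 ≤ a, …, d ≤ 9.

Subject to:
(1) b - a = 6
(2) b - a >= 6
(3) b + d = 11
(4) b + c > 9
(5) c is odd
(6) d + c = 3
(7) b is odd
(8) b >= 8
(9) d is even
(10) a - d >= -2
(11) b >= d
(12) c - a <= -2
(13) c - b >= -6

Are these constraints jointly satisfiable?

Unsatisfiable

Constraints 2, 12, and 13 give a − c ≥ 2, c − b ≥ -6, b − a ≥ 6.
Adding all 3 inequalities: the left sides telescope to 0, and the right sides sum to 2 + (-6) + 6 = 2. So 0 ≥ 2, which is false.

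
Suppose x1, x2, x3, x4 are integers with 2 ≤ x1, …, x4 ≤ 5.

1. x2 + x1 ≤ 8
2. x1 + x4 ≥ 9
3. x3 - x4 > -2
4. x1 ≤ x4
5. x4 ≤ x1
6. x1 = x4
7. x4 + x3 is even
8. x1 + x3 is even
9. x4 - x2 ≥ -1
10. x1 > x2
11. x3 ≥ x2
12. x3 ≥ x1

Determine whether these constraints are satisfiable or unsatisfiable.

Take x1 = 5, x2 = 3, x3 = 5, x4 = 5. Then constraint 1: x2 + x1 = 8; constraint 2: x1 + x4 = 10, and every other listed constraint is also met.

Satisfiable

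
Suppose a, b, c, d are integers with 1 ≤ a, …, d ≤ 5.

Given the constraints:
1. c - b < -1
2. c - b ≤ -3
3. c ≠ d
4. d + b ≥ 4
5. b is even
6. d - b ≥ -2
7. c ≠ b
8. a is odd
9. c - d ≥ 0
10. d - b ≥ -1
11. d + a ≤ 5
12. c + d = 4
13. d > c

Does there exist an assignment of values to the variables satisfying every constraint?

Unsatisfiable

Constraints 2, 9, and 10 give d − b ≥ -1, b − c ≥ 3, c − d ≥ 0.
Adding all 3 inequalities: the left sides telescope to 0, and the right sides sum to (-1) + 3 + 0 = 2. So 0 ≥ 2, which is false.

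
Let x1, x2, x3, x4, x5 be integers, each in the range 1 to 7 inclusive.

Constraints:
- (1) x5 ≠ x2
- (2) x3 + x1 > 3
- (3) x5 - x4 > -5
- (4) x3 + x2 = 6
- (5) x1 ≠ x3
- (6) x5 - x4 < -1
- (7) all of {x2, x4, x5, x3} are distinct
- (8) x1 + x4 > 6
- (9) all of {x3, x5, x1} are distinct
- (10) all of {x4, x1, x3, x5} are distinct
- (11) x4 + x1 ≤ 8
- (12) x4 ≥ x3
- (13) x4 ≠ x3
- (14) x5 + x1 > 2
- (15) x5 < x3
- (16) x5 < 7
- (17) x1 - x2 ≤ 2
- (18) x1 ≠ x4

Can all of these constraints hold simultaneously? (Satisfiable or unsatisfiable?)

The assignment x1 = 1, x2 = 1, x3 = 5, x4 = 7, x5 = 4 works:
  constraint 2 holds since x3 + x1 = 6.
  constraint 3 holds since x5 - x4 = -3.
  constraint 4 holds since x3 + x2 = 6.
The rest check out directly.

Satisfiable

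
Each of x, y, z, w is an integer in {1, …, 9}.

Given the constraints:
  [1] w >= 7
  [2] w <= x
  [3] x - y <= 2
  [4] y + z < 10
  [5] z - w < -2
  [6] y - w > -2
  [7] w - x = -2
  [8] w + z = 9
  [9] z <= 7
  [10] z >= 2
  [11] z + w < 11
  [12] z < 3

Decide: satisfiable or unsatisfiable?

Try x = 9, y = 7, z = 2, w = 7.
Check constraint 3: x - y = 2; constraint 4: y + z = 9. The remaining constraints are straightforward to verify.

Satisfiable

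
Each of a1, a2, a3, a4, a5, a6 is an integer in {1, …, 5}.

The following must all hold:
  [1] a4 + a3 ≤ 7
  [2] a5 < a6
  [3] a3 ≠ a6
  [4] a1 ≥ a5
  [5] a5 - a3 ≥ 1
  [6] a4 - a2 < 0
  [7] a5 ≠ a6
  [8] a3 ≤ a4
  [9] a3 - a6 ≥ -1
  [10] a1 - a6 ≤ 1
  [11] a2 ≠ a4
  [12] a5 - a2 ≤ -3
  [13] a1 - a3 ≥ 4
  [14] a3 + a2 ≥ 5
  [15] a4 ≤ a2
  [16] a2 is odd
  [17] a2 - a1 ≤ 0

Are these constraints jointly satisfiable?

Constraints 5, 9, 10, 12, and 17 give a3 − a6 ≥ -1, a6 − a1 ≥ -1, a1 − a2 ≥ 0, a2 − a5 ≥ 3, a5 − a3 ≥ 1.
Adding all 5 inequalities: the left sides telescope to 0, and the right sides sum to (-1) + (-1) + 0 + 3 + 1 = 2. So 0 ≥ 2, which is false.

Unsatisfiable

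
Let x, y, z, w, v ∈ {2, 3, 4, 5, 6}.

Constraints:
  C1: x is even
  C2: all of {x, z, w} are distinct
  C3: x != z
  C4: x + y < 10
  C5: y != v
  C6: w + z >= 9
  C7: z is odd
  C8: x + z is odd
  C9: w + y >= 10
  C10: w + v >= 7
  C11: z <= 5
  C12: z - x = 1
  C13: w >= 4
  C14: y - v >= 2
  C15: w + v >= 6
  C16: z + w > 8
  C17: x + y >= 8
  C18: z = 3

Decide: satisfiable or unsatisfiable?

Satisfiable

The assignment x = 2, y = 6, z = 3, w = 6, v = 3 works:
  constraint 4 holds since x + y = 8.
  constraint 6 holds since w + z = 9.
The rest check out directly.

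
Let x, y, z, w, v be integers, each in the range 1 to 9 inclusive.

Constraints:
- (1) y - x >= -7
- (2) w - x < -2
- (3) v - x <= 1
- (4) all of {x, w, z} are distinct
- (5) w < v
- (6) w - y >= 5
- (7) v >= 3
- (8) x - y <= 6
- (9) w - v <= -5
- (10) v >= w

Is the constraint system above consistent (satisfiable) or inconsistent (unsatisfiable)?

Constraints 1, 3, 6, and 9 give y − x ≥ -7, x − v ≥ -1, v − w ≥ 5, w − y ≥ 5.
Adding all 4 inequalities: the left sides telescope to 0, and the right sides sum to (-7) + (-1) + 5 + 5 = 2. So 0 ≥ 2, which is false.

Unsatisfiable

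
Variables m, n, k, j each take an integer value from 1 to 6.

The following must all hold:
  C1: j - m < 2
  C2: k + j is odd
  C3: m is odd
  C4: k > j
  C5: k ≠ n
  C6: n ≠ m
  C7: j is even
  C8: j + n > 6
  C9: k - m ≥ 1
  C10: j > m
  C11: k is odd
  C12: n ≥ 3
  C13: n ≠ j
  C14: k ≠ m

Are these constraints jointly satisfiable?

The assignment m = 1, n = 6, k = 3, j = 2 works:
  constraint 1 holds since j - m = 1.
  constraint 8 holds since j + n = 8.
  constraint 9 holds since k - m = 2.
The rest check out directly.

Satisfiable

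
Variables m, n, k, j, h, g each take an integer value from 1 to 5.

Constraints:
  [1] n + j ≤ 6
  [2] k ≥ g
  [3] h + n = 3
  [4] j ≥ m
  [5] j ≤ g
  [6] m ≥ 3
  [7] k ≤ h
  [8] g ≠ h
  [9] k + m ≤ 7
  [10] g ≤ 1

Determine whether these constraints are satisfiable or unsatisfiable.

From constraints 4 and 6: j ≥ m and m ≥ 3, so j ≥ 3. From constraints 5 and 10: j ≤ g and g ≤ 1, so j ≤ 1. But 1 < 3, so no value of j works.

Unsatisfiable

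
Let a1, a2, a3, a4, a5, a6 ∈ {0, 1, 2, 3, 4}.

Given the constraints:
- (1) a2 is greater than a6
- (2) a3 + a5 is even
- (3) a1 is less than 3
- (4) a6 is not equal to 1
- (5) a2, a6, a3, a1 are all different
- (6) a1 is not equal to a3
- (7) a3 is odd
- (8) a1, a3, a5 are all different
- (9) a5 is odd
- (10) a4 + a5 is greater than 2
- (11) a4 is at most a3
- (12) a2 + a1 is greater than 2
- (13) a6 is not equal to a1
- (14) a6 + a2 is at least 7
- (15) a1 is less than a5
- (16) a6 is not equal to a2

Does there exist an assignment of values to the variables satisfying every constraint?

Satisfiable

The assignment a1 = 0, a2 = 4, a3 = 1, a4 = 0, a5 = 3, a6 = 3 works:
  constraint 10 holds since a4 + a5 = 3.
  constraint 12 holds since a2 + a1 = 4.
  constraint 14 holds since a6 + a2 = 7.
The rest check out directly.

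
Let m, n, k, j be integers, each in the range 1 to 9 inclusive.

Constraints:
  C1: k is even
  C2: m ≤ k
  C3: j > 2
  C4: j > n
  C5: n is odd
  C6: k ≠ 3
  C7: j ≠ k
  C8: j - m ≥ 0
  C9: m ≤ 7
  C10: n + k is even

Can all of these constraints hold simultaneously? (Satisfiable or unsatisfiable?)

Unsatisfiable

Constraint 5 makes n odd and constraint 1 makes k even, so n + k must be odd. Constraint 10 says n + k is even — contradiction.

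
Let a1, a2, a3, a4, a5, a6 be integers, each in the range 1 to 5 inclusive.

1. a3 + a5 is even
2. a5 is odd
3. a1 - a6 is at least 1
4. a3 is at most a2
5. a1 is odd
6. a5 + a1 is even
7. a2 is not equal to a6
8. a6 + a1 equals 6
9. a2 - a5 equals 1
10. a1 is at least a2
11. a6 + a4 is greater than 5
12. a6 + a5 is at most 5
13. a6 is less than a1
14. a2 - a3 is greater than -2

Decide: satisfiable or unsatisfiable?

Satisfiable

The assignment a1 = 5, a2 = 4, a3 = 3, a4 = 5, a5 = 3, a6 = 1 works:
  constraint 3 holds since a1 - a6 = 4.
  constraint 8 holds since a6 + a1 = 6.
The rest check out directly.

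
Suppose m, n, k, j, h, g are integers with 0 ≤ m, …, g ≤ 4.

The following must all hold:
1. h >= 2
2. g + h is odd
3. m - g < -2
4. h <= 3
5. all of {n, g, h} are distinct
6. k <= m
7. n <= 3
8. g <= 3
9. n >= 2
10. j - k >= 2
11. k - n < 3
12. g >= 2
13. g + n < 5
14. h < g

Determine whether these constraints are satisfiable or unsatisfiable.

Unsatisfiable

Constraints 1, 4, 7, 8, 9, and 12 confine each of n, g, h to the 2 values {2, 3}.
Constraint 5 requires all 3 of them to be distinct, but only 2 values are available — impossible by the pigeonhole principle.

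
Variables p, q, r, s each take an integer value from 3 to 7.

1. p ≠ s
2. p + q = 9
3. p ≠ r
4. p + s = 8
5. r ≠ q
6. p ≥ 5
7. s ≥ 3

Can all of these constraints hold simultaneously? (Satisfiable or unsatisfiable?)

Try p = 5, q = 4, r = 6, s = 3.
Check constraint 1: p = 5, s = 3; constraint 2: p + q = 9; constraint 4: p + s = 8. The remaining constraints are straightforward to verify.

Satisfiable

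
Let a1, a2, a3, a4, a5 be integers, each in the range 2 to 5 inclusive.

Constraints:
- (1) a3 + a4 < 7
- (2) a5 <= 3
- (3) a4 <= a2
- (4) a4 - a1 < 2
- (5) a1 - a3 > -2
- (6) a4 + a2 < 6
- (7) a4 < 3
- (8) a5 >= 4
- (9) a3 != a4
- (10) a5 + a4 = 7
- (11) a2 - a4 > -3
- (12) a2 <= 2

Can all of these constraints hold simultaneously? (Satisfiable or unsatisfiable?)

Unsatisfiable

From constraint 2: a5 ≤ 3. From constraints 3 and 12: a4 ≤ a2 ≤ 2. Hence a5 + a4 ≤ 5. But constraint 10 requires a5 + a4 = 7, and 7 > 5. Contradiction.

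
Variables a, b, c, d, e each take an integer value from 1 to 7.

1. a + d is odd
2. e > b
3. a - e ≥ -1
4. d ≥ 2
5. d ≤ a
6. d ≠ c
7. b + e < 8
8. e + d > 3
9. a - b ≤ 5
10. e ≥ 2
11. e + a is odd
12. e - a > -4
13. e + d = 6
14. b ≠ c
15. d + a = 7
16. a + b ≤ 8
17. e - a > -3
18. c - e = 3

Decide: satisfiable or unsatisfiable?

Try a = 4, b = 2, c = 6, d = 3, e = 3.
Check constraint 3: a - e = 1; constraint 7: b + e = 5. The remaining constraints are straightforward to verify.

Satisfiable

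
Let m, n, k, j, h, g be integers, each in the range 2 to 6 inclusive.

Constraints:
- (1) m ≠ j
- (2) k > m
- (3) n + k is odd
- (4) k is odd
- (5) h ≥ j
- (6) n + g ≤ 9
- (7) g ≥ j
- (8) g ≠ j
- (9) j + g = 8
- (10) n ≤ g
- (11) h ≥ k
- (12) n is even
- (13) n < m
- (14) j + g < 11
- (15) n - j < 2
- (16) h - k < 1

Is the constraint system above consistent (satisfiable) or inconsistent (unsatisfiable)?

Satisfiable

Try m = 4, n = 2, k = 5, j = 2, h = 5, g = 6.
Check constraint 6: n + g = 8; constraint 9: j + g = 8. The remaining constraints are straightforward to verify.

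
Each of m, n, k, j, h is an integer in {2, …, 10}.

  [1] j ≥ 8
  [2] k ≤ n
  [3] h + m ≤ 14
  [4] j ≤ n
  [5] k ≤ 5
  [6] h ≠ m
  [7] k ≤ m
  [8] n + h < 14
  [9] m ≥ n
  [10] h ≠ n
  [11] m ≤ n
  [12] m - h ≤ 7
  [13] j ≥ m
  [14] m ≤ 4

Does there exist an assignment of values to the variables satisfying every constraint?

From constraints 1 and 4: n ≥ j and j ≥ 8, so n ≥ 8. From constraints 9 and 14: n ≤ m and m ≤ 4, so n ≤ 4. But 4 < 8, so no value of n works.

Unsatisfiable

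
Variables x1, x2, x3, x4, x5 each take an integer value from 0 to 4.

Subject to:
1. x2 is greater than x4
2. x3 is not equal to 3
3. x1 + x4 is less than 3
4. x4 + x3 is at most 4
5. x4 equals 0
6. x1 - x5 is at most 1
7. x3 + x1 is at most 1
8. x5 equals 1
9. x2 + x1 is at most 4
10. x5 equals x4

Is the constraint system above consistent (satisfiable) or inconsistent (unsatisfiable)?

Constraint 8 fixes x5 = 1 and constraint 5 fixes x4 = 0, but constraint 10 requires x5 = x4. Since 1 ≠ 0, contradiction.

Unsatisfiable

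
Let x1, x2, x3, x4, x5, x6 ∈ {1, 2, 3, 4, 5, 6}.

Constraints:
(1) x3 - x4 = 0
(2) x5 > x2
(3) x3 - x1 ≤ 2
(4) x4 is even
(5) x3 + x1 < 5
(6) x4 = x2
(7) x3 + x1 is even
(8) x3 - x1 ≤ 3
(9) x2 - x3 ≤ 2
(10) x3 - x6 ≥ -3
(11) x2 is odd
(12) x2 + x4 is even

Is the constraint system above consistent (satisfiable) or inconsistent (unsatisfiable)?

Unsatisfiable

Constraint 11 makes x2 odd and constraint 4 makes x4 even, so x2 + x4 must be odd. Constraint 12 says x2 + x4 is even — contradiction.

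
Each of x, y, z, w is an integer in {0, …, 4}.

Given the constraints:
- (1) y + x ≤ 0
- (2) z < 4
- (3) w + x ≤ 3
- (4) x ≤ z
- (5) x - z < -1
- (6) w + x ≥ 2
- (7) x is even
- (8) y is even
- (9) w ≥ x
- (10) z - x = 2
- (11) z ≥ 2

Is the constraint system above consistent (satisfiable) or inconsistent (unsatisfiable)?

Try x = 0, y = 0, z = 2, w = 3.
Check constraint 1: y + x = 0; constraint 3: w + x = 3. The remaining constraints are straightforward to verify.

Satisfiable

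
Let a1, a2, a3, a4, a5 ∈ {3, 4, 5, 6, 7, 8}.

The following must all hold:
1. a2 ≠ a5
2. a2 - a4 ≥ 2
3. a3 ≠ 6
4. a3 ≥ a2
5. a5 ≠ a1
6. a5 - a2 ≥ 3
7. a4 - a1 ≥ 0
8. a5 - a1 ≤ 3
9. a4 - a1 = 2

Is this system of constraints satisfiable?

Unsatisfiable

Constraints 2, 6, 7, and 8 give a4 − a1 ≥ 0, a1 − a5 ≥ -3, a5 − a2 ≥ 3, a2 − a4 ≥ 2.
Adding all 4 inequalities: the left sides telescope to 0, and the right sides sum to 0 + (-3) + 3 + 2 = 2. So 0 ≥ 2, which is false.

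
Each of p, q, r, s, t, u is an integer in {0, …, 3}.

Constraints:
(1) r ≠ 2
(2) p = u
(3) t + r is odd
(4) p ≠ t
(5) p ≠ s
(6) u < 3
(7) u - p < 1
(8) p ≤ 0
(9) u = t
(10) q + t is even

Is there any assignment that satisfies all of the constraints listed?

Unsatisfiable

From constraints 2 and 9, p = u = t, so p = t. But constraint 4 says p ≠ t. Contradiction.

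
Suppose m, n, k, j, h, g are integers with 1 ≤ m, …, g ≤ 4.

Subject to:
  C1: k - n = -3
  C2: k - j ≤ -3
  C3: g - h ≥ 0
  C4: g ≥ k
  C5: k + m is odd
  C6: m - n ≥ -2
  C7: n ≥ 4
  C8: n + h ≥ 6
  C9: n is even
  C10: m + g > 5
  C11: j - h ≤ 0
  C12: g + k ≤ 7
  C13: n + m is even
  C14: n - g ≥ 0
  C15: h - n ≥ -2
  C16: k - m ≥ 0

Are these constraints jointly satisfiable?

Constraints 2, 3, 6, 11, 14, and 16 give k − m ≥ 0, m − n ≥ -2, n − g ≥ 0, g − h ≥ 0, h − j ≥ 0, j − k ≥ 3.
Adding all 6 inequalities: the left sides telescope to 0, and the right sides sum to 0 + (-2) + 0 + 0 + 0 + 3 = 1. So 0 ≥ 1, which is false.

Unsatisfiable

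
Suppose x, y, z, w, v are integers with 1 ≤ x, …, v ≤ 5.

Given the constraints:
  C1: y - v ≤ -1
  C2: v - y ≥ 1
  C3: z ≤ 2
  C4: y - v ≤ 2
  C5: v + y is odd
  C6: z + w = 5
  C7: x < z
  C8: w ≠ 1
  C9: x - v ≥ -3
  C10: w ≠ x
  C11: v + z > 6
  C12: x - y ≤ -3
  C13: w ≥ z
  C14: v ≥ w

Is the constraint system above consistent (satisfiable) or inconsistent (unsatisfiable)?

Unsatisfiable

Constraints 2, 9, and 12 give x − v ≥ -3, v − y ≥ 1, y − x ≥ 3.
Adding all 3 inequalities: the left sides telescope to 0, and the right sides sum to (-3) + 1 + 3 = 1. So 0 ≥ 1, which is false.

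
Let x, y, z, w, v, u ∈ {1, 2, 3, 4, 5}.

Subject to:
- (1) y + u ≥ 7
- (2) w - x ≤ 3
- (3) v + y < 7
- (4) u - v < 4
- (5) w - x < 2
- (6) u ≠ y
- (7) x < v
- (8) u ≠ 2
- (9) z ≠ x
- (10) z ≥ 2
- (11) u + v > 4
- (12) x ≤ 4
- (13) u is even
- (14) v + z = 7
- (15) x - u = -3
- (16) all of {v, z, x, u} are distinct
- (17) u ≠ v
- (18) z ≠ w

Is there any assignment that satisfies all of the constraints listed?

Try x = 1, y = 3, z = 5, w = 2, v = 2, u = 4.
Check constraint 1: y + u = 7; constraint 2: w - x = 1; constraint 3: v + y = 5. The remaining constraints are straightforward to verify.

Satisfiable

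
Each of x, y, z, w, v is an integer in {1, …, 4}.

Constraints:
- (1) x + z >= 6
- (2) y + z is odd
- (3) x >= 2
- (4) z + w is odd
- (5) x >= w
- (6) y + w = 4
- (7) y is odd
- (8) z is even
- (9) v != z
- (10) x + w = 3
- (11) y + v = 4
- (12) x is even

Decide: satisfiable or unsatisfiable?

One satisfying assignment is x = 2, y = 3, z = 4, w = 1, v = 1.
For the less obvious constraints — constraint 1: x + z = 6; constraint 6: y + w = 4; constraint 10: x + w = 3 — and the others hold by inspection.

Satisfiable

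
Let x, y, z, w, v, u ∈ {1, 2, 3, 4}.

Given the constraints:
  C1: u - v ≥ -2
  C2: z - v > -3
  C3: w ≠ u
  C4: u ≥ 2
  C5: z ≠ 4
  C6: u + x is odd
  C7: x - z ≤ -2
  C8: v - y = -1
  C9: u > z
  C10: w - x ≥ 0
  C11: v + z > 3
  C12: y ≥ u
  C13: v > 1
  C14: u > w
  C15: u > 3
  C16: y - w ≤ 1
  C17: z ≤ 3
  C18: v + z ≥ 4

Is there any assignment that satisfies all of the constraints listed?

Satisfiable

One satisfying assignment is x = 1, y = 4, z = 3, w = 3, v = 3, u = 4.
For the less obvious constraints — constraint 1: u - v = 1; constraint 2: z - v = 0; constraint 7: x - z = -2 — and the others hold by inspection.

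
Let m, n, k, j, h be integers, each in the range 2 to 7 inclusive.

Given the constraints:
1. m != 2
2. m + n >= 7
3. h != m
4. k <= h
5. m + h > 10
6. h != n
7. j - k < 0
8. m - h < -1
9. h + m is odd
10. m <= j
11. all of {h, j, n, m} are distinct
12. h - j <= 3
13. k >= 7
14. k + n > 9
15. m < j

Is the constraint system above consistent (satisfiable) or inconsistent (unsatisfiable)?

Satisfiable

Take m = 4, n = 3, k = 7, j = 6, h = 7. Then constraint 2: m + n = 7; constraint 5: m + h = 11; constraint 7: j - k = -1, and every other listed constraint is also met.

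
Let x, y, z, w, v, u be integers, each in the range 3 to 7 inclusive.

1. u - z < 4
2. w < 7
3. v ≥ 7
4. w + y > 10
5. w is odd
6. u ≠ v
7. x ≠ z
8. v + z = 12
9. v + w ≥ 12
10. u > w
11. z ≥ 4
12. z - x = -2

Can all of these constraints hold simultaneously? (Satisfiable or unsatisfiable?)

One satisfying assignment is x = 7, y = 7, z = 5, w = 5, v = 7, u = 6.
For the less obvious constraints — constraint 1: u - z = 1; constraint 4: w + y = 12; constraint 8: v + z = 12 — and the others hold by inspection.

Satisfiable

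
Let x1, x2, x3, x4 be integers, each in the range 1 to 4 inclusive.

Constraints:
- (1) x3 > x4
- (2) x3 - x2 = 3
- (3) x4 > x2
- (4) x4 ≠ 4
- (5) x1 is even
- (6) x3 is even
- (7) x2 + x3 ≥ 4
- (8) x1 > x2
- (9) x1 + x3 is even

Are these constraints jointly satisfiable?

Satisfiable

The assignment x1 = 2, x2 = 1, x3 = 4, x4 = 2 works:
  constraint 2 holds since x3 - x2 = 3.
  constraint 5 holds since x1 = 2 is even.
  constraint 7 holds since x2 + x3 = 5.
The rest check out directly.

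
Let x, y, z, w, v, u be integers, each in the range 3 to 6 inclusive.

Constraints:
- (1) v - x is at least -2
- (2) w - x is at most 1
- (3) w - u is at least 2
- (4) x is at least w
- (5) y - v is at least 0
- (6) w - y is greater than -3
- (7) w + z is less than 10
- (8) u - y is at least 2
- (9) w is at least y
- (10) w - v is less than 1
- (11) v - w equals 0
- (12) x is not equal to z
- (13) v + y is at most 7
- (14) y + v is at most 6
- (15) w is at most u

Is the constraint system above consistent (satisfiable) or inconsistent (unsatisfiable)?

Constraints 1, 2, 3, 5, and 8 give u − y ≥ 2, y − v ≥ 0, v − x ≥ -2, x − w ≥ -1, w − u ≥ 2.
Adding all 5 inequalities: the left sides telescope to 0, and the right sides sum to 2 + 0 + (-2) + (-1) + 2 = 1. So 0 ≥ 1, which is false.

Unsatisfiable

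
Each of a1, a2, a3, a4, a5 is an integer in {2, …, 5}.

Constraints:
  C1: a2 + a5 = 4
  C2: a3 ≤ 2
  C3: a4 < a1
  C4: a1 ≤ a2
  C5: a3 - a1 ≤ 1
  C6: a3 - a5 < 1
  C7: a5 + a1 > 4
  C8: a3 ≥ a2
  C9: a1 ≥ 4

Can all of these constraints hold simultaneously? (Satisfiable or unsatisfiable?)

Unsatisfiable

From constraints 4 and 9: a2 ≥ a1 and a1 ≥ 4, so a2 ≥ 4. From constraints 2 and 8: a2 ≤ a3 and a3 ≤ 2, so a2 ≤ 2. But 2 < 4, so no value of a2 works.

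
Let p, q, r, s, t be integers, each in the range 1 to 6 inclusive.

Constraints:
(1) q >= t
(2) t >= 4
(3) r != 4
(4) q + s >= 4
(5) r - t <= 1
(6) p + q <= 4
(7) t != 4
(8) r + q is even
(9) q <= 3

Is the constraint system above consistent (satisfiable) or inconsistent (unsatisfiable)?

Unsatisfiable

From constraint 2: t ≥ 4. From constraints 1 and 9: t ≤ q and q ≤ 3, so t ≤ 3. But 3 < 4, so no value of t works.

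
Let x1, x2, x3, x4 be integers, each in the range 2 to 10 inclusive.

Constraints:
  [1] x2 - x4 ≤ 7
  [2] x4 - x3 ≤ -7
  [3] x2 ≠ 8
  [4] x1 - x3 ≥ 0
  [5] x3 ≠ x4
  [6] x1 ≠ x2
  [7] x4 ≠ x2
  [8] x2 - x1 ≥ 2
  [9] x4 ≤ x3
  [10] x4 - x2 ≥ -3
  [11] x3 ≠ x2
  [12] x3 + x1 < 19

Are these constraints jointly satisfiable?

Unsatisfiable

Constraints 1, 2, 4, and 8 give x4 − x2 ≥ -7, x2 − x1 ≥ 2, x1 − x3 ≥ 0, x3 − x4 ≥ 7.
Adding all 4 inequalities: the left sides telescope to 0, and the right sides sum to (-7) + 2 + 0 + 7 = 2. So 0 ≥ 2, which is false.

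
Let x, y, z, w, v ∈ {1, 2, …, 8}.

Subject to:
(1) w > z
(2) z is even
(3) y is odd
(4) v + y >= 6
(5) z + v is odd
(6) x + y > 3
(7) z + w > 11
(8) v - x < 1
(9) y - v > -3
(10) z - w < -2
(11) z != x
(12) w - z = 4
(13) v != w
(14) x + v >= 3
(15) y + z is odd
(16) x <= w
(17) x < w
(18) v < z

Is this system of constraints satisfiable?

Take x = 3, y = 3, z = 4, w = 8, v = 3. Then constraint 4: v + y = 6; constraint 6: x + y = 6; constraint 7: z + w = 12, and every other listed constraint is also met.

Satisfiable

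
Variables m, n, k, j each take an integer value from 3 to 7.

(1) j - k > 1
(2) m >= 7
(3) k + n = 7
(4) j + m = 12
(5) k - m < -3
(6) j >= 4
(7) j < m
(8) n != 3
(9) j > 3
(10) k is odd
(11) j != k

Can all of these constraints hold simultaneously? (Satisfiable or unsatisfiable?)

Satisfiable

Try m = 7, n = 4, k = 3, j = 5.
Check constraint 1: j - k = 2; constraint 3: k + n = 7. The remaining constraints are straightforward to verify.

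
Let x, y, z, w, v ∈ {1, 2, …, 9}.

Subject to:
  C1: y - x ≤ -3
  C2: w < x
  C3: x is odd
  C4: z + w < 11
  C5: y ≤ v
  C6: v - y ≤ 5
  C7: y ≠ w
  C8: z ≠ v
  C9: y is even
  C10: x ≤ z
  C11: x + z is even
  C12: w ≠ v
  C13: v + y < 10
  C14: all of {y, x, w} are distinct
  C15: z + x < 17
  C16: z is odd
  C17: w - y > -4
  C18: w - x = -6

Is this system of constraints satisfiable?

The assignment x = 7, y = 2, z = 9, w = 1, v = 5 works:
  constraint 1 holds since y - x = -5.
  constraint 4 holds since z + w = 10.
The rest check out directly.

Satisfiable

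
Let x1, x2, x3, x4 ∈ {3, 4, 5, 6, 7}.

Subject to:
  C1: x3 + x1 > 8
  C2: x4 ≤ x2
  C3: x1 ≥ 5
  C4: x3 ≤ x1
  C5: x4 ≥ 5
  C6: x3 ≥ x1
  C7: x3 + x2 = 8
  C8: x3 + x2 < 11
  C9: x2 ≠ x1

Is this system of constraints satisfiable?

Unsatisfiable

From constraints 3 and 6: x3 ≥ x1 ≥ 5. From constraints 2 and 5: x2 ≥ x4 ≥ 5. Hence x3 + x2 ≥ 10. But constraint 7 requires x3 + x2 = 8, and 8 < 10. Contradiction.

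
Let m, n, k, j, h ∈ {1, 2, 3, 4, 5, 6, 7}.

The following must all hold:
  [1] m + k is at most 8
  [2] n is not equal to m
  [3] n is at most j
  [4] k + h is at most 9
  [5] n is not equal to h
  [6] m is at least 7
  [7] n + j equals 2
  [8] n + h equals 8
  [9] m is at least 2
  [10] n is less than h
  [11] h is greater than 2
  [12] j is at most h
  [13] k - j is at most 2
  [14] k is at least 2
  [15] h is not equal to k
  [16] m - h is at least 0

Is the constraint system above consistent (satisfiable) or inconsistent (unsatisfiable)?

From constraint 6: m ≥ 7. From constraint 14: k ≥ 2. Hence m + k ≥ 9. But constraint 1 requires m + k ≤ 8, and 8 < 9. Contradiction.

Unsatisfiable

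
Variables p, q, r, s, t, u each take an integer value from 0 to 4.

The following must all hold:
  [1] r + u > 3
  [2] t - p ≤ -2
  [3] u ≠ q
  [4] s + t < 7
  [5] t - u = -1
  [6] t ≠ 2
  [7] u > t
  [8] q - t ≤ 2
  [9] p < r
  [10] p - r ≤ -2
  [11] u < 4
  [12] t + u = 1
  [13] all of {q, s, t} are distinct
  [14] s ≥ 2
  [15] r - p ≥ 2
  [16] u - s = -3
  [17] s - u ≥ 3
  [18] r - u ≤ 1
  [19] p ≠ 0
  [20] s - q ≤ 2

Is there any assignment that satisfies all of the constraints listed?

Constraints 2, 8, 15, 17, 18, and 20 give t − q ≥ -2, q − s ≥ -2, s − u ≥ 3, u − r ≥ -1, r − p ≥ 2, p − t ≥ 2.
Adding all 6 inequalities: the left sides telescope to 0, and the right sides sum to (-2) + (-2) + 3 + (-1) + 2 + 2 = 2. So 0 ≥ 2, which is false.

Unsatisfiable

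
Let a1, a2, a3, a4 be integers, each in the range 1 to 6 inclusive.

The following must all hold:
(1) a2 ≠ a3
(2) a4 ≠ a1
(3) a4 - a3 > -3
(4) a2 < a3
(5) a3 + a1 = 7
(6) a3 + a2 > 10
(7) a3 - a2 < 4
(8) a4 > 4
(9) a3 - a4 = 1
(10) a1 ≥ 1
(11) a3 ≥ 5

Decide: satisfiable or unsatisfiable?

Satisfiable

Try a1 = 1, a2 = 5, a3 = 6, a4 = 5.
Check constraint 3: a4 - a3 = -1; constraint 5: a3 + a1 = 7. The remaining constraints are straightforward to verify.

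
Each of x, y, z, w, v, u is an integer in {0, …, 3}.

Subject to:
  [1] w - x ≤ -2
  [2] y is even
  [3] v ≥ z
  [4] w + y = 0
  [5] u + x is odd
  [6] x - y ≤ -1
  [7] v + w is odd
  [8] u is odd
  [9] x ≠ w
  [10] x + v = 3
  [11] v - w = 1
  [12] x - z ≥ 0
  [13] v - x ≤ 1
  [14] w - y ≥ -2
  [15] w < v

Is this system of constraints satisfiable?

Constraints 1, 6, and 14 give w − y ≥ -2, y − x ≥ 1, x − w ≥ 2.
Adding all 3 inequalities: the left sides telescope to 0, and the right sides sum to (-2) + 1 + 2 = 1. So 0 ≥ 1, which is false.

Unsatisfiable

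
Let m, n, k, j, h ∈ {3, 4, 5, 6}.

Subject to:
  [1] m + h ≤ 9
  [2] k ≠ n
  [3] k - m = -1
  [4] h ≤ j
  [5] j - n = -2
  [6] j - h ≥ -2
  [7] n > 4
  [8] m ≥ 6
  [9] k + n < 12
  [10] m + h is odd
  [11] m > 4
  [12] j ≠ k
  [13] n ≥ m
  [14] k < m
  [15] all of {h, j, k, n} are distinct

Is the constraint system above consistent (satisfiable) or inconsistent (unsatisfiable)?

Satisfiable

The assignment m = 6, n = 6, k = 5, j = 4, h = 3 works:
  constraint 1 holds since m + h = 9.
  constraint 3 holds since k - m = -1.
  constraint 5 holds since j - n = -2.
The rest check out directly.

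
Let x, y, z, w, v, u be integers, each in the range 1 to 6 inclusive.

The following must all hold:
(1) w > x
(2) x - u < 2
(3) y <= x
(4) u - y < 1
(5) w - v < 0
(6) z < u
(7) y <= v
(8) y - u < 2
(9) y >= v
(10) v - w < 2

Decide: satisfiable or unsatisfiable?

Constraints 1, 3, 5, and 9 give x < w, w < v, v ≤ y, y ≤ x. Chaining: x < w < v ≤ y ≤ x, which forces x < x — impossible.

Unsatisfiable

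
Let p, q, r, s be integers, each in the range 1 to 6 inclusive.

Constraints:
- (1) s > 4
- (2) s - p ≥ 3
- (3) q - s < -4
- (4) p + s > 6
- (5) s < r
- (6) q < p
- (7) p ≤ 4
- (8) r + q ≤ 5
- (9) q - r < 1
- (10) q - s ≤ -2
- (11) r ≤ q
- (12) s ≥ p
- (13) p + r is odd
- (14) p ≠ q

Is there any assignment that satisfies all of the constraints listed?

Constraints 5, 6, 11, and 12 give r ≤ q, q < p, p ≤ s, s < r. Chaining: r ≤ q < p ≤ s < r, which forces r < r — impossible.

Unsatisfiable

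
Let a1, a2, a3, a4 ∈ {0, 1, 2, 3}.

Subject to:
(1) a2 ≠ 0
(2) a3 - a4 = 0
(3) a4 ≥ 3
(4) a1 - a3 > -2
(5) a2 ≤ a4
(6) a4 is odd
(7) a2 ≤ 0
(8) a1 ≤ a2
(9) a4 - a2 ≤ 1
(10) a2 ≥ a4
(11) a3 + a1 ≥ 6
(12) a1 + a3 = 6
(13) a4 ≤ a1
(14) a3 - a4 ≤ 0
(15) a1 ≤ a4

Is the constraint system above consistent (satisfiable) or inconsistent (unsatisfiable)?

From constraints 3 and 13: a1 ≥ a4 and a4 ≥ 3, so a1 ≥ 3. From constraints 7 and 8: a1 ≤ a2 and a2 ≤ 0, so a1 ≤ 0. But 0 < 3, so no value of a1 works.

Unsatisfiable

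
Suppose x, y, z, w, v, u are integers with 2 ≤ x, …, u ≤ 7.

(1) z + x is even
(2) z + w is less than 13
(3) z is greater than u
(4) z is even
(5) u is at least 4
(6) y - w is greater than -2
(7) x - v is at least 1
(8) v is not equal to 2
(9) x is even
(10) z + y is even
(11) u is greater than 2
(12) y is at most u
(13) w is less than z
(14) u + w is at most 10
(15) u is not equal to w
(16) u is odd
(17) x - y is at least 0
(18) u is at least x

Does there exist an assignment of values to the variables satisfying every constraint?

Satisfiable

Setting (x, y, z, w, v, u) = (4, 4, 6, 4, 3, 5) satisfies everything: constraint 2: z + w = 10; constraint 6: y - w = 0, and the others follow.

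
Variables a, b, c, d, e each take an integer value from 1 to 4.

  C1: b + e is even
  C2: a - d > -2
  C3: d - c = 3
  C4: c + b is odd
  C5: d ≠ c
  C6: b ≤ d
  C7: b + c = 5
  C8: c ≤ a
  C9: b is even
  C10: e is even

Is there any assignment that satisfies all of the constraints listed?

Satisfiable

Setting (a, b, c, d, e) = (4, 4, 1, 4, 4) satisfies everything: constraint 2: a - d = 0; constraint 3: d - c = 3, and the others follow.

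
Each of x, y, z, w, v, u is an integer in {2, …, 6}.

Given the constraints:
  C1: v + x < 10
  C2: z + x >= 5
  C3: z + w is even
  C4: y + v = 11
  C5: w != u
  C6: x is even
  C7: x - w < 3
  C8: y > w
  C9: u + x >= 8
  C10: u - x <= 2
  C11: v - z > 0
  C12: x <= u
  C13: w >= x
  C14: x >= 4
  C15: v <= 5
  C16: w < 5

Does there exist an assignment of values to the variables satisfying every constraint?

One satisfying assignment is x = 4, y = 6, z = 4, w = 4, v = 5, u = 6.
For the less obvious constraints — constraint 1: v + x = 9; constraint 2: z + x = 8; constraint 4: y + v = 11 — and the others hold by inspection.

Satisfiable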